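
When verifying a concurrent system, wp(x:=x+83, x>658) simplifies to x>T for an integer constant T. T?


Formula: wp(x:=E, P) = P[E/x] (substitute E for x in postcondition)
Step 1: Postcondition: x>658
Step 2: Substitute x+83 for x: x+83>658
Step 3: Solve for x: x > 658-83 = 575

575


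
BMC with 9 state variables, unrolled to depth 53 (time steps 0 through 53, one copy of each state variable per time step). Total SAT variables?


BMC unrolls to depth k, creating one copy of each state var for steps 0..k.
Step count = 53 + 1 = 54 (steps 0 through 53)
Vars per step = 9
Total = 9 * 54 = 486

486


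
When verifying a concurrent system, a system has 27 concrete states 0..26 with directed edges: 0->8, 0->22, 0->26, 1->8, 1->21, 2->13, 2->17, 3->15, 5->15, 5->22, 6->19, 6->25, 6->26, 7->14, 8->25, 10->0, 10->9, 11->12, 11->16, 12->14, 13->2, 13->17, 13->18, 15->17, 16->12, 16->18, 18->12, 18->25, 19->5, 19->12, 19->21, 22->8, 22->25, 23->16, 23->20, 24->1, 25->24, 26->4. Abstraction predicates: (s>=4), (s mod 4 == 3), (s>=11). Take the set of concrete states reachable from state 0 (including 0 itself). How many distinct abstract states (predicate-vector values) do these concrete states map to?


BFS from 0:
Concrete reachable: {0, 1, 4, 8, 21, 22, 24, 25, 26}
Abstract via predicates (s>=4), (s mod 4 == 3), (s>=11):
  (0,0,0) <- {0, 1}
  (1,0,0) <- {4, 8}
  (1,0,1) <- {21, 22, 24, 25, 26}
Distinct abstract states = 3

3


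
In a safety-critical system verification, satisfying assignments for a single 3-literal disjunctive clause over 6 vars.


Step 1: Total=2^6=64
Step 2: Unsat when all 3 false: 2^3=8
Step 3: Sat=64-8=56

56


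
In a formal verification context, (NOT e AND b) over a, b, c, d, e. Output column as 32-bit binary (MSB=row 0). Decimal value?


Formula: (NOT e AND b) over a, b, c, d, e (32 rows)
Evaluate each row (bits = a,b,c,d,e, MSB first):
  row 0 [00000]: (NOT 0 AND 0) -> 0
  row 1 [00001]: (NOT 1 AND 0) -> 0
  row 2 [00010]: (NOT 0 AND 0) -> 0
  row 3 [00011]: (NOT 1 AND 0) -> 0
  row 4 [00100]: (NOT 0 AND 0) -> 0
  row 5 [00101]: (NOT 1 AND 0) -> 0
  row 6 [00110]: (NOT 0 AND 0) -> 0
  row 7 [00111]: (NOT 1 AND 0) -> 0
  row 8 [01000]: (NOT 0 AND 1) -> 1
  row 9 [01001]: (NOT 1 AND 1) -> 0
  row 10 [01010]: (NOT 0 AND 1) -> 1
  row 11 [01011]: (NOT 1 AND 1) -> 0
  row 12 [01100]: (NOT 0 AND 1) -> 1
  row 13 [01101]: (NOT 1 AND 1) -> 0
  row 14 [01110]: (NOT 0 AND 1) -> 1
  row 15 [01111]: (NOT 1 AND 1) -> 0
  row 16 [10000]: (NOT 0 AND 0) -> 0
  row 17 [10001]: (NOT 1 AND 0) -> 0
  row 18 [10010]: (NOT 0 AND 0) -> 0
  row 19 [10011]: (NOT 1 AND 0) -> 0
  row 20 [10100]: (NOT 0 AND 0) -> 0
  row 21 [10101]: (NOT 1 AND 0) -> 0
  row 22 [10110]: (NOT 0 AND 0) -> 0
  row 23 [10111]: (NOT 1 AND 0) -> 0
  row 24 [11000]: (NOT 0 AND 1) -> 1
  row 25 [11001]: (NOT 1 AND 1) -> 0
  row 26 [11010]: (NOT 0 AND 1) -> 1
  row 27 [11011]: (NOT 1 AND 1) -> 0
  row 28 [11100]: (NOT 0 AND 1) -> 1
  row 29 [11101]: (NOT 1 AND 1) -> 0
  row 30 [11110]: (NOT 0 AND 1) -> 1
  row 31 [11111]: (NOT 1 AND 1) -> 0
Full result column, 4 rows per line (a,b,c fixed per line; d,e runs 00..11 left to right):
  rows 0-3 [a,b,c=000]: 0000  = hex 0
  rows 4-7 [a,b,c=001]: 0000  = hex 0
  rows 8-11 [a,b,c=010]: 1010  = hex A
  rows 12-15 [a,b,c=011]: 1010  = hex A
  rows 16-19 [a,b,c=100]: 0000  = hex 0
  rows 20-23 [a,b,c=101]: 0000  = hex 0
  rows 24-27 [a,b,c=110]: 1010  = hex A
  rows 28-31 [a,b,c=111]: 1010  = hex A
Output column (row 0 .. row 31) = 00000000101010100000000010101010
Output column grouped in 4s = 0000 0000 1010 1010 0000 0000 1010 1010 = 0x00AA00AA
Convert to decimal digit by digit (value = value*16 + digit):
  0 -> 0
  0*16 + 0 = 0
  0*16 + 10 (A) = 10
  10*16 + 10 (A) = 170
  170*16 + 0 = 2720
  2720*16 + 0 = 43520
  43520*16 + 10 (A) = 696330
  696330*16 + 10 (A) = 11141290
Decimal = 11141290

11141290


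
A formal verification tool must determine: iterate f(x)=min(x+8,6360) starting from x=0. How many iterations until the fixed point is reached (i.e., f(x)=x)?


Step 1: x=0, cap=6360, increment=8
Step 2: x grows by 8 each step until capped at 6360; fixed point is x=6360
Step 3: iterations = ceil(6360/8) = 795

795


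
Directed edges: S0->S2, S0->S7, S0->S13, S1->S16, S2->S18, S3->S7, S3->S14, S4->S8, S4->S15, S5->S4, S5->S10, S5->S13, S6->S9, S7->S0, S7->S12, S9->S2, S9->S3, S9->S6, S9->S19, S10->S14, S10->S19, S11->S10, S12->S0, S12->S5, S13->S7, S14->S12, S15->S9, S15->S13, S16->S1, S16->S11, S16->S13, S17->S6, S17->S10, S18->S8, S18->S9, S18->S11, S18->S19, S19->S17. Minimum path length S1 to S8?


BFS layer-by-layer from S1:
  dist 0: {S1}
  dist 1: {S16}
  dist 2: {S11, S13}
  dist 3: {S7, S10}
  dist 4: {S0, S12, S14, S19}
  dist 5: {S2, S5, S17}
  dist 6: {S4, S6, S18}
  dist 7: {S8, S9, S15}
  -> S8 reached at distance 7
Shortest path length = 7

7


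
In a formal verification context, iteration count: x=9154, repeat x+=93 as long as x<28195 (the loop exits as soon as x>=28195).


Step 1: x goes from 9154 toward 28195 by 93; the body runs while x<28195, so iterations = ceil((bound-start)/step)
Step 2: Distance=19041
Step 3: ceil(19041/93)=205

205


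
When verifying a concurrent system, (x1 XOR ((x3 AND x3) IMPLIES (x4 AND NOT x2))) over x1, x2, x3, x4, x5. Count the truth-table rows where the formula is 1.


Formula: (x1 XOR ((x3 AND x3) IMPLIES (x4 AND NOT x2))) over 5 vars (32 rows)
Evaluate each row (x1, x2, x3, x4, x5 as bits, MSB first):
  row 0 [00000]: (0 XOR ((0 AND 0) IMPLIES (0 AND NOT 0))) -> 1
  row 1 [00001]: (0 XOR ((0 AND 0) IMPLIES (0 AND NOT 0))) -> 1
  row 2 [00010]: (0 XOR ((0 AND 0) IMPLIES (1 AND NOT 0))) -> 1
  row 3 [00011]: (0 XOR ((0 AND 0) IMPLIES (1 AND NOT 0))) -> 1
  row 4 [00100]: (0 XOR ((1 AND 1) IMPLIES (0 AND NOT 0))) -> 0
  row 5 [00101]: (0 XOR ((1 AND 1) IMPLIES (0 AND NOT 0))) -> 0
  row 6 [00110]: (0 XOR ((1 AND 1) IMPLIES (1 AND NOT 0))) -> 1
  row 7 [00111]: (0 XOR ((1 AND 1) IMPLIES (1 AND NOT 0))) -> 1
  row 8 [01000]: (0 XOR ((0 AND 0) IMPLIES (0 AND NOT 1))) -> 1
  row 9 [01001]: (0 XOR ((0 AND 0) IMPLIES (0 AND NOT 1))) -> 1
  row 10 [01010]: (0 XOR ((0 AND 0) IMPLIES (1 AND NOT 1))) -> 1
  row 11 [01011]: (0 XOR ((0 AND 0) IMPLIES (1 AND NOT 1))) -> 1
  row 12 [01100]: (0 XOR ((1 AND 1) IMPLIES (0 AND NOT 1))) -> 0
  row 13 [01101]: (0 XOR ((1 AND 1) IMPLIES (0 AND NOT 1))) -> 0
  row 14 [01110]: (0 XOR ((1 AND 1) IMPLIES (1 AND NOT 1))) -> 0
  row 15 [01111]: (0 XOR ((1 AND 1) IMPLIES (1 AND NOT 1))) -> 0
  row 16 [10000]: (1 XOR ((0 AND 0) IMPLIES (0 AND NOT 0))) -> 0
  row 17 [10001]: (1 XOR ((0 AND 0) IMPLIES (0 AND NOT 0))) -> 0
  row 18 [10010]: (1 XOR ((0 AND 0) IMPLIES (1 AND NOT 0))) -> 0
  row 19 [10011]: (1 XOR ((0 AND 0) IMPLIES (1 AND NOT 0))) -> 0
  row 20 [10100]: (1 XOR ((1 AND 1) IMPLIES (0 AND NOT 0))) -> 1
  row 21 [10101]: (1 XOR ((1 AND 1) IMPLIES (0 AND NOT 0))) -> 1
  row 22 [10110]: (1 XOR ((1 AND 1) IMPLIES (1 AND NOT 0))) -> 0
  row 23 [10111]: (1 XOR ((1 AND 1) IMPLIES (1 AND NOT 0))) -> 0
  row 24 [11000]: (1 XOR ((0 AND 0) IMPLIES (0 AND NOT 1))) -> 0
  row 25 [11001]: (1 XOR ((0 AND 0) IMPLIES (0 AND NOT 1))) -> 0
  row 26 [11010]: (1 XOR ((0 AND 0) IMPLIES (1 AND NOT 1))) -> 0
  row 27 [11011]: (1 XOR ((0 AND 0) IMPLIES (1 AND NOT 1))) -> 0
  row 28 [11100]: (1 XOR ((1 AND 1) IMPLIES (0 AND NOT 1))) -> 1
  row 29 [11101]: (1 XOR ((1 AND 1) IMPLIES (0 AND NOT 1))) -> 1
  row 30 [11110]: (1 XOR ((1 AND 1) IMPLIES (1 AND NOT 1))) -> 1
  row 31 [11111]: (1 XOR ((1 AND 1) IMPLIES (1 AND NOT 1))) -> 1
Full result column, 8 rows per line (x1,x2 fixed per line; x3,x4,x5 runs 000..111 left to right):
  rows 0-7 [x1,x2=00]: 11110011  (ones: 6)
  rows 8-15 [x1,x2=01]: 11110000  (ones: 4)
  rows 16-23 [x1,x2=10]: 00001100  (ones: 2)
  rows 24-31 [x1,x2=11]: 00001111  (ones: 4)
Count of 1-rows = 6+4+2+4 = 16

16


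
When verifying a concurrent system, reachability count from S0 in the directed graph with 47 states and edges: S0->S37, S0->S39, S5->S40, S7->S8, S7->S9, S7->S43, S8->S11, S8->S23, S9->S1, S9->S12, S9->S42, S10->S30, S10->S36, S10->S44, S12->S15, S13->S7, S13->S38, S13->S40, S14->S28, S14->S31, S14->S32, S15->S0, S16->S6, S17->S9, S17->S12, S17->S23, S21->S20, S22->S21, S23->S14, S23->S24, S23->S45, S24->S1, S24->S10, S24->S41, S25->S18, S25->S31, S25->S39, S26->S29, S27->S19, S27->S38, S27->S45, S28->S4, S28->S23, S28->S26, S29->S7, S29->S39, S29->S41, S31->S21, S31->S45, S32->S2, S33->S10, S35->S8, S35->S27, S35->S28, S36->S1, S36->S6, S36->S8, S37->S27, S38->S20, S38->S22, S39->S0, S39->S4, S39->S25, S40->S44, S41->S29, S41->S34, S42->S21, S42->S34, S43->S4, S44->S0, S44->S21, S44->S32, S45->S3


BFS from S0:
  layer 0: {S0}
  layer 1: {S37, S39}
  layer 2: {S4, S25, S27}
  layer 3: {S18, S19, S31, S38, S45}
  layer 4: {S3, S20, S21, S22}
Reachable set: {S0, S3, S4, S18, S19, S20, S21, S22, S25, S27, S31, S37, S38, S39, S45}
Count = 15

15


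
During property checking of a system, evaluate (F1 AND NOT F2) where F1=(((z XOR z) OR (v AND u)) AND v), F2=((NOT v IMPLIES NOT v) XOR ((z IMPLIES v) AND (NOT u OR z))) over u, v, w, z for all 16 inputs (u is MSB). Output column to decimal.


F1 = (((z XOR z) OR (v AND u)) AND v)
F2 = ((NOT v IMPLIES NOT v) XOR ((z IMPLIES v) AND (NOT u OR z)))
Counterexample to F1=>F2 is where F1=1 and F2=0.
Evaluate each row (bits = u,v,w,z, MSB first):
  row 0 [0000]: F1=0 F2=0 -> F1&~F2 -> 0
  row 1 [0001]: F1=0 F2=1 -> F1&~F2 -> 0
  row 2 [0010]: F1=0 F2=0 -> F1&~F2 -> 0
  row 3 [0011]: F1=0 F2=1 -> F1&~F2 -> 0
  row 4 [0100]: F1=0 F2=0 -> F1&~F2 -> 0
  row 5 [0101]: F1=0 F2=0 -> F1&~F2 -> 0
  row 6 [0110]: F1=0 F2=0 -> F1&~F2 -> 0
  row 7 [0111]: F1=0 F2=0 -> F1&~F2 -> 0
  row 8 [1000]: F1=0 F2=1 -> F1&~F2 -> 0
  row 9 [1001]: F1=0 F2=1 -> F1&~F2 -> 0
  row 10 [1010]: F1=0 F2=1 -> F1&~F2 -> 0
  row 11 [1011]: F1=0 F2=1 -> F1&~F2 -> 0
  row 12 [1100]: F1=1 F2=1 -> F1&~F2 -> 0
  row 13 [1101]: F1=1 F2=0 -> F1&~F2 -> 1
  row 14 [1110]: F1=1 F2=1 -> F1&~F2 -> 0
  row 15 [1111]: F1=1 F2=0 -> F1&~F2 -> 1
Full result column, 4 rows per line (u,v fixed per line; w,z runs 00..11 left to right):
  rows 0-3 [u,v=00]: 0000  = hex 0
  rows 4-7 [u,v=01]: 0000  = hex 0
  rows 8-11 [u,v=10]: 0000  = hex 0
  rows 12-15 [u,v=11]: 0101  = hex 5
Counterexample vector (row 0 .. row 15) = 0000000000000101
Output column grouped in 4s = 0000 0000 0000 0101 = 0x0005
Convert to decimal digit by digit (value = value*16 + digit):
  0 -> 0
  0*16 + 0 = 0
  0*16 + 0 = 0
  0*16 + 5 = 5
Decimal = 5

5


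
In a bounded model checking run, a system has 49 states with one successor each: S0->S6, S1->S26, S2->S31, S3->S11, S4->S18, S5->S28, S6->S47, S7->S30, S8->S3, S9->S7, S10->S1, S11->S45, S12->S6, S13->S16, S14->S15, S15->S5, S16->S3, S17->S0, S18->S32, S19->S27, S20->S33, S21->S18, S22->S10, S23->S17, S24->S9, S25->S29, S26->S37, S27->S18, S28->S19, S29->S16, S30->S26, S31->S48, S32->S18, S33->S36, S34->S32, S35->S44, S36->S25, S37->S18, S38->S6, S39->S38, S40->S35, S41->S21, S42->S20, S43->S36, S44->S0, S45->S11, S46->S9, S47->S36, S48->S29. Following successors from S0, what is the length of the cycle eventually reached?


Trace from S0 until a state repeats:
  S0 -> S6 -> S47 -> S36 -> S25 -> S29 -> S16 -> S3 -> S11 -> S45 -> S11
S11 first seen at step 8, revisited at step 10.
Cycle length = 10 - 8 = 2

2


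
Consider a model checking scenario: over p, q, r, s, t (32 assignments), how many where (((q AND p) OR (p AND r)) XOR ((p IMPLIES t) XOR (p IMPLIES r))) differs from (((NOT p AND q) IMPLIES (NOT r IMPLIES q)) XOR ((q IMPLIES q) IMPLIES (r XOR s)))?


F1 = (((q AND p) OR (p AND r)) XOR ((p IMPLIES t) XOR (p IMPLIES r)))
F2 = (((NOT p AND q) IMPLIES (NOT r IMPLIES q)) XOR ((q IMPLIES q) IMPLIES (r XOR s)))
Evaluate both on each of 32 rows (bits = p,q,r,s,t):
  row 0 [00000]: F1=0 F2=1 (differ) -> 1
  row 1 [00001]: F1=0 F2=1 (differ) -> 1
  row 2 [00010]: F1=0 F2=0 -> 0
  row 3 [00011]: F1=0 F2=0 -> 0
  row 4 [00100]: F1=0 F2=0 -> 0
  row 5 [00101]: F1=0 F2=0 -> 0
  row 6 [00110]: F1=0 F2=1 (differ) -> 1
  row 7 [00111]: F1=0 F2=1 (differ) -> 1
  row 8 [01000]: F1=0 F2=1 (differ) -> 1
  row 9 [01001]: F1=0 F2=1 (differ) -> 1
  row 10 [01010]: F1=0 F2=0 -> 0
  row 11 [01011]: F1=0 F2=0 -> 0
  row 12 [01100]: F1=0 F2=0 -> 0
  row 13 [01101]: F1=0 F2=0 -> 0
  row 14 [01110]: F1=0 F2=1 (differ) -> 1
  row 15 [01111]: F1=0 F2=1 (differ) -> 1
  row 16 [10000]: F1=0 F2=1 (differ) -> 1
  row 17 [10001]: F1=1 F2=1 -> 0
  row 18 [10010]: F1=0 F2=0 -> 0
  row 19 [10011]: F1=1 F2=0 (differ) -> 1
  row 20 [10100]: F1=0 F2=0 -> 0
  row 21 [10101]: F1=1 F2=0 (differ) -> 1
  row 22 [10110]: F1=0 F2=1 (differ) -> 1
  row 23 [10111]: F1=1 F2=1 -> 0
  row 24 [11000]: F1=1 F2=1 -> 0
  row 25 [11001]: F1=0 F2=1 (differ) -> 1
  row 26 [11010]: F1=1 F2=0 (differ) -> 1
  row 27 [11011]: F1=0 F2=0 -> 0
  row 28 [11100]: F1=0 F2=0 -> 0
  row 29 [11101]: F1=1 F2=0 (differ) -> 1
  row 30 [11110]: F1=0 F2=1 (differ) -> 1
  row 31 [11111]: F1=1 F2=1 -> 0
Full result column, 8 rows per line (p,q fixed per line; r,s,t runs 000..111 left to right):
  rows 0-7 [p,q=00]: 11000011  (ones: 4)
  rows 8-15 [p,q=01]: 11000011  (ones: 4)
  rows 16-23 [p,q=10]: 10010110  (ones: 4)
  rows 24-31 [p,q=11]: 01100110  (ones: 4)
Disagreements = 4+4+4+4 = 16

16


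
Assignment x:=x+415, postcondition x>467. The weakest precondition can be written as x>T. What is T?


Formula: wp(x:=E, P) = P[E/x] (substitute E for x in postcondition)
Step 1: Postcondition: x>467
Step 2: Substitute x+415 for x: x+415>467
Step 3: Solve for x: x > 467-415 = 52

52


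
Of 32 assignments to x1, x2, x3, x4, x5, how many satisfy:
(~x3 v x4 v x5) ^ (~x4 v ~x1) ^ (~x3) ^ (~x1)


CNF with 4 clauses over 5 vars (32 assignments).
An assignment satisfies CNF iff every clause has >=1 true literal.
Check each row (bits = x1,x2,x3,x4,x5; clause T/F shown):
  row 0 [00000]: clauses=TTTT -> 1
  row 1 [00001]: clauses=TTTT -> 1
  row 2 [00010]: clauses=TTTT -> 1
  row 3 [00011]: clauses=TTTT -> 1
  row 4 [00100]: clauses=FTFT -> 0
  row 5 [00101]: clauses=TTFT -> 0
  row 6 [00110]: clauses=TTFT -> 0
  row 7 [00111]: clauses=TTFT -> 0
  row 8 [01000]: clauses=TTTT -> 1
  row 9 [01001]: clauses=TTTT -> 1
  row 10 [01010]: clauses=TTTT -> 1
  row 11 [01011]: clauses=TTTT -> 1
  row 12 [01100]: clauses=FTFT -> 0
  row 13 [01101]: clauses=TTFT -> 0
  row 14 [01110]: clauses=TTFT -> 0
  row 15 [01111]: clauses=TTFT -> 0
  row 16 [10000]: clauses=TTTF -> 0
  row 17 [10001]: clauses=TTTF -> 0
  row 18 [10010]: clauses=TFTF -> 0
  row 19 [10011]: clauses=TFTF -> 0
  row 20 [10100]: clauses=FTFF -> 0
  row 21 [10101]: clauses=TTFF -> 0
  row 22 [10110]: clauses=TFFF -> 0
  row 23 [10111]: clauses=TFFF -> 0
  row 24 [11000]: clauses=TTTF -> 0
  row 25 [11001]: clauses=TTTF -> 0
  row 26 [11010]: clauses=TFTF -> 0
  row 27 [11011]: clauses=TFTF -> 0
  row 28 [11100]: clauses=FTFF -> 0
  row 29 [11101]: clauses=TTFF -> 0
  row 30 [11110]: clauses=TFFF -> 0
  row 31 [11111]: clauses=TFFF -> 0
Full result column, 8 rows per line (x1,x2 fixed per line; x3,x4,x5 runs 000..111 left to right):
  rows 0-7 [x1,x2=00]: 11110000  (ones: 4)
  rows 8-15 [x1,x2=01]: 11110000  (ones: 4)
  rows 16-23 [x1,x2=10]: 00000000  (ones: 0)
  rows 24-31 [x1,x2=11]: 00000000  (ones: 0)
Satisfying assignments = 4+4+0+0 = 8

8


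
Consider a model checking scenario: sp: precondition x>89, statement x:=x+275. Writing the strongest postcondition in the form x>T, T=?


Formula: sp(P, x:=E) = exists old_x. (x = E[old_x/x]) AND P[old_x/x] (old_x is the value of x before the assignment; eliminate old_x by solving x = E[old_x/x] for old_x)
Step 1: Precondition P: x>89, i.e. old_x > 89
Step 2: Assignment gives x = old_x + 275, so old_x = x - 275
Step 3: Substitute into P: x - 275 > 89
Step 4: Simplify: x > 89+275 = 364

364


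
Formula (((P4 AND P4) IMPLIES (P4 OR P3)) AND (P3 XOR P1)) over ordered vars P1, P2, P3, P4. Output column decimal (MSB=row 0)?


Formula: (((P4 AND P4) IMPLIES (P4 OR P3)) AND (P3 XOR P1)) over P1, P2, P3, P4 (16 rows)
Evaluate each row (bits = P1,P2,P3,P4, MSB first):
  row 0 [0000]: (((0 AND 0) IMPLIES (0 OR 0)) AND (0 XOR 0)) -> 0
  row 1 [0001]: (((1 AND 1) IMPLIES (1 OR 0)) AND (0 XOR 0)) -> 0
  row 2 [0010]: (((0 AND 0) IMPLIES (0 OR 1)) AND (1 XOR 0)) -> 1
  row 3 [0011]: (((1 AND 1) IMPLIES (1 OR 1)) AND (1 XOR 0)) -> 1
  row 4 [0100]: (((0 AND 0) IMPLIES (0 OR 0)) AND (0 XOR 0)) -> 0
  row 5 [0101]: (((1 AND 1) IMPLIES (1 OR 0)) AND (0 XOR 0)) -> 0
  row 6 [0110]: (((0 AND 0) IMPLIES (0 OR 1)) AND (1 XOR 0)) -> 1
  row 7 [0111]: (((1 AND 1) IMPLIES (1 OR 1)) AND (1 XOR 0)) -> 1
  row 8 [1000]: (((0 AND 0) IMPLIES (0 OR 0)) AND (0 XOR 1)) -> 1
  row 9 [1001]: (((1 AND 1) IMPLIES (1 OR 0)) AND (0 XOR 1)) -> 1
  row 10 [1010]: (((0 AND 0) IMPLIES (0 OR 1)) AND (1 XOR 1)) -> 0
  row 11 [1011]: (((1 AND 1) IMPLIES (1 OR 1)) AND (1 XOR 1)) -> 0
  row 12 [1100]: (((0 AND 0) IMPLIES (0 OR 0)) AND (0 XOR 1)) -> 1
  row 13 [1101]: (((1 AND 1) IMPLIES (1 OR 0)) AND (0 XOR 1)) -> 1
  row 14 [1110]: (((0 AND 0) IMPLIES (0 OR 1)) AND (1 XOR 1)) -> 0
  row 15 [1111]: (((1 AND 1) IMPLIES (1 OR 1)) AND (1 XOR 1)) -> 0
Full result column, 4 rows per line (P1,P2 fixed per line; P3,P4 runs 00..11 left to right):
  rows 0-3 [P1,P2=00]: 0011  = hex 3
  rows 4-7 [P1,P2=01]: 0011  = hex 3
  rows 8-11 [P1,P2=10]: 1100  = hex C
  rows 12-15 [P1,P2=11]: 1100  = hex C
Output column (row 0 .. row 15) = 0011001111001100
Output column grouped in 4s = 0011 0011 1100 1100 = 0x33CC
Convert to decimal digit by digit (value = value*16 + digit):
  3 -> 3
  3*16 + 3 = 51
  51*16 + 12 (C) = 828
  828*16 + 12 (C) = 13260
Decimal = 13260

13260


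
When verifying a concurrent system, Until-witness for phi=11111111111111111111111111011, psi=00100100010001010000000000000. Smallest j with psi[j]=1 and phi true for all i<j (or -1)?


(phi U psi) at 0: need smallest j with psi[j]=1 and phi[i]=1 for all i in [0,j).
Scan from step 0:
  step 0: phi=1, psi=0 -> continue
  step 1: phi=1, psi=0 -> continue
  step 2: psi=1 and phi held for [0,2) -> witness found
Witness step = 2

2


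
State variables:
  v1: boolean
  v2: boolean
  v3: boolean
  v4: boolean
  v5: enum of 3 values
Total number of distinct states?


State space = product of domain sizes of all variables.
Domain sizes:
  v1 (boolean): 2
  v2 (boolean): 2
  v3 (boolean): 2
  v4 (boolean): 2
  v5 (enum of 3 values): 3
Product = 2 * 2 * 2 * 2 * 3 = 48

48


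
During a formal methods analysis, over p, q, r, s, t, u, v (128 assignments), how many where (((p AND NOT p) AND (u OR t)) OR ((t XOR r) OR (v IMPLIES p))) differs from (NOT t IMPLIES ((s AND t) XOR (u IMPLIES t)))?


F1 = (((p AND NOT p) AND (u OR t)) OR ((t XOR r) OR (v IMPLIES p)))
F2 = (NOT t IMPLIES ((s AND t) XOR (u IMPLIES t)))
Evaluate both on each of 128 rows (bits = p,q,r,s,t,u,v):
  row 0 [0000000]: F1=1 F2=1 -> 0
  row 1 [0000001]: F1=0 F2=1 (differ) -> 1
  row 2 [0000010]: F1=1 F2=0 (differ) -> 1
  row 3 [0000011]: F1=0 F2=0 -> 0
  row 4 [0000100]: F1=1 F2=1 -> 0
  (every remaining row is evaluated the same way; all 128 results are listed next)
Full result column, 8 rows per line (p,q,r,s fixed per line; t,u,v runs 000..111 left to right):
  rows 0-7 [p,q,r,s=0000]: 01100000  (ones: 2)
  rows 8-15 [p,q,r,s=0001]: 01100000  (ones: 2)
  rows 16-23 [p,q,r,s=0010]: 00110101  (ones: 4)
  rows 24-31 [p,q,r,s=0011]: 00110101  (ones: 4)
  rows 32-39 [p,q,r,s=0100]: 01100000  (ones: 2)
  rows 40-47 [p,q,r,s=0101]: 01100000  (ones: 2)
  rows 48-55 [p,q,r,s=0110]: 00110101  (ones: 4)
  rows 56-63 [p,q,r,s=0111]: 00110101  (ones: 4)
  rows 64-71 [p,q,r,s=1000]: 00110000  (ones: 2)
  rows 72-79 [p,q,r,s=1001]: 00110000  (ones: 2)
  rows 80-87 [p,q,r,s=1010]: 00110000  (ones: 2)
  rows 88-95 [p,q,r,s=1011]: 00110000  (ones: 2)
  rows 96-103 [p,q,r,s=1100]: 00110000  (ones: 2)
  rows 104-111 [p,q,r,s=1101]: 00110000  (ones: 2)
  rows 112-119 [p,q,r,s=1110]: 00110000  (ones: 2)
  rows 120-127 [p,q,r,s=1111]: 00110000  (ones: 2)
Disagreements = 2+2+4+4+2+2+4+4+2+2+2+2+2+2+2+2 = 40

40


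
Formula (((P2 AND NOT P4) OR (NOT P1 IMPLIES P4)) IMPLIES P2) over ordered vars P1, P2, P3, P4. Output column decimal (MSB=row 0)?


Formula: (((P2 AND NOT P4) OR (NOT P1 IMPLIES P4)) IMPLIES P2) over P1, P2, P3, P4 (16 rows)
Evaluate each row (bits = P1,P2,P3,P4, MSB first):
  row 0 [0000]: (((0 AND NOT 0) OR (NOT 0 IMPLIES 0)) IMPLIES 0) -> 1
  row 1 [0001]: (((0 AND NOT 1) OR (NOT 0 IMPLIES 1)) IMPLIES 0) -> 0
  row 2 [0010]: (((0 AND NOT 0) OR (NOT 0 IMPLIES 0)) IMPLIES 0) -> 1
  row 3 [0011]: (((0 AND NOT 1) OR (NOT 0 IMPLIES 1)) IMPLIES 0) -> 0
  row 4 [0100]: (((1 AND NOT 0) OR (NOT 0 IMPLIES 0)) IMPLIES 1) -> 1
  row 5 [0101]: (((1 AND NOT 1) OR (NOT 0 IMPLIES 1)) IMPLIES 1) -> 1
  row 6 [0110]: (((1 AND NOT 0) OR (NOT 0 IMPLIES 0)) IMPLIES 1) -> 1
  row 7 [0111]: (((1 AND NOT 1) OR (NOT 0 IMPLIES 1)) IMPLIES 1) -> 1
  row 8 [1000]: (((0 AND NOT 0) OR (NOT 1 IMPLIES 0)) IMPLIES 0) -> 0
  row 9 [1001]: (((0 AND NOT 1) OR (NOT 1 IMPLIES 1)) IMPLIES 0) -> 0
  row 10 [1010]: (((0 AND NOT 0) OR (NOT 1 IMPLIES 0)) IMPLIES 0) -> 0
  row 11 [1011]: (((0 AND NOT 1) OR (NOT 1 IMPLIES 1)) IMPLIES 0) -> 0
  row 12 [1100]: (((1 AND NOT 0) OR (NOT 1 IMPLIES 0)) IMPLIES 1) -> 1
  row 13 [1101]: (((1 AND NOT 1) OR (NOT 1 IMPLIES 1)) IMPLIES 1) -> 1
  row 14 [1110]: (((1 AND NOT 0) OR (NOT 1 IMPLIES 0)) IMPLIES 1) -> 1
  row 15 [1111]: (((1 AND NOT 1) OR (NOT 1 IMPLIES 1)) IMPLIES 1) -> 1
Full result column, 4 rows per line (P1,P2 fixed per line; P3,P4 runs 00..11 left to right):
  rows 0-3 [P1,P2=00]: 1010  = hex A
  rows 4-7 [P1,P2=01]: 1111  = hex F
  rows 8-11 [P1,P2=10]: 0000  = hex 0
  rows 12-15 [P1,P2=11]: 1111  = hex F
Output column (row 0 .. row 15) = 1010111100001111
Output column grouped in 4s = 1010 1111 0000 1111 = 0xAF0F
Convert to decimal digit by digit (value = value*16 + digit):
  A -> 10
  10*16 + 15 (F) = 175
  175*16 + 0 = 2800
  2800*16 + 15 (F) = 44815
Decimal = 44815

44815


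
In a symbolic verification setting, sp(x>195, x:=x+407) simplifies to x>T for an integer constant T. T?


Formula: sp(P, x:=E) = exists old_x. (x = E[old_x/x]) AND P[old_x/x] (old_x is the value of x before the assignment; eliminate old_x by solving x = E[old_x/x] for old_x)
Step 1: Precondition P: x>195, i.e. old_x > 195
Step 2: Assignment gives x = old_x + 407, so old_x = x - 407
Step 3: Substitute into P: x - 407 > 195
Step 4: Simplify: x > 195+407 = 602

602


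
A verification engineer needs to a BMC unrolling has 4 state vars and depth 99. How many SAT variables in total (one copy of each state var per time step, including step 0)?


BMC unrolls to depth k, creating one copy of each state var for steps 0..k.
Step count = 99 + 1 = 100 (steps 0 through 99)
Vars per step = 4
Total = 4 * 100 = 400

400


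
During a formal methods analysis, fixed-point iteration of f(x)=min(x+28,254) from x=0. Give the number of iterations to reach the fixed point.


Step 1: x=0, cap=254, increment=28
Step 2: x grows by 28 each step until capped at 254; fixed point is x=254
Step 3: iterations = ceil(254/28) = 10

10


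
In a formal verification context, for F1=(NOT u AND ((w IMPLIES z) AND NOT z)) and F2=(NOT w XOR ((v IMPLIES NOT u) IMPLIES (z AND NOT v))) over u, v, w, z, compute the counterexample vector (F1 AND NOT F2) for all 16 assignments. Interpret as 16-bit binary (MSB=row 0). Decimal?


F1 = (NOT u AND ((w IMPLIES z) AND NOT z))
F2 = (NOT w XOR ((v IMPLIES NOT u) IMPLIES (z AND NOT v)))
Counterexample to F1=>F2 is where F1=1 and F2=0.
Evaluate each row (bits = u,v,w,z, MSB first):
  row 0 [0000]: F1=1 F2=1 -> F1&~F2 -> 0
  row 1 [0001]: F1=0 F2=0 -> F1&~F2 -> 0
  row 2 [0010]: F1=0 F2=0 -> F1&~F2 -> 0
  row 3 [0011]: F1=0 F2=1 -> F1&~F2 -> 0
  row 4 [0100]: F1=1 F2=1 -> F1&~F2 -> 0
  row 5 [0101]: F1=0 F2=1 -> F1&~F2 -> 0
  row 6 [0110]: F1=0 F2=0 -> F1&~F2 -> 0
  row 7 [0111]: F1=0 F2=0 -> F1&~F2 -> 0
  row 8 [1000]: F1=0 F2=1 -> F1&~F2 -> 0
  row 9 [1001]: F1=0 F2=0 -> F1&~F2 -> 0
  row 10 [1010]: F1=0 F2=0 -> F1&~F2 -> 0
  row 11 [1011]: F1=0 F2=1 -> F1&~F2 -> 0
  row 12 [1100]: F1=0 F2=0 -> F1&~F2 -> 0
  row 13 [1101]: F1=0 F2=0 -> F1&~F2 -> 0
  row 14 [1110]: F1=0 F2=1 -> F1&~F2 -> 0
  row 15 [1111]: F1=0 F2=1 -> F1&~F2 -> 0
Full result column, 4 rows per line (u,v fixed per line; w,z runs 00..11 left to right):
  rows 0-3 [u,v=00]: 0000  = hex 0
  rows 4-7 [u,v=01]: 0000  = hex 0
  rows 8-11 [u,v=10]: 0000  = hex 0
  rows 12-15 [u,v=11]: 0000  = hex 0
Counterexample vector (row 0 .. row 15) = 0000000000000000
Output column grouped in 4s = 0000 0000 0000 0000 = 0x0000
Convert to decimal digit by digit (value = value*16 + digit):
  0 -> 0
  0*16 + 0 = 0
  0*16 + 0 = 0
  0*16 + 0 = 0
Decimal = 0

0


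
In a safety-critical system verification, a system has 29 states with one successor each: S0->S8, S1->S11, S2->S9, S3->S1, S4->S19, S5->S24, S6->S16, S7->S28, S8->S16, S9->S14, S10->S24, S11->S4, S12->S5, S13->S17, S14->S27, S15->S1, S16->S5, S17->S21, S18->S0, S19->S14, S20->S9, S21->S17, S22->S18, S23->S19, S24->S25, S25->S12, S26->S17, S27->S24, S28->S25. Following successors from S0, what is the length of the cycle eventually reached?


Trace from S0 until a state repeats:
  S0 -> S8 -> S16 -> S5 -> S24 -> S25 -> S12 -> S5
S5 first seen at step 3, revisited at step 7.
Cycle length = 7 - 3 = 4

4


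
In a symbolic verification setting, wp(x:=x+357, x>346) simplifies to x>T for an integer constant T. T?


Formula: wp(x:=E, P) = P[E/x] (substitute E for x in postcondition)
Step 1: Postcondition: x>346
Step 2: Substitute x+357 for x: x+357>346
Step 3: Solve for x: x > 346-357 = -11

-11


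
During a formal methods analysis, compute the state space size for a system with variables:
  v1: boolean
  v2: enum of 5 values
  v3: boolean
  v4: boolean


State space = product of domain sizes of all variables.
Domain sizes:
  v1 (boolean): 2
  v2 (enum of 5 values): 5
  v3 (boolean): 2
  v4 (boolean): 2
Product = 2 * 5 * 2 * 2 = 40

40


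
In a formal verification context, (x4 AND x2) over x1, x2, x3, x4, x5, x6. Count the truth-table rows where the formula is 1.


Formula: (x4 AND x2) over 6 vars (64 rows)
Evaluate each row (x1, x2, x3, x4, x5, x6 as bits, MSB first):
  row 0 [000000]: (0 AND 0) -> 0
  row 1 [000001]: (0 AND 0) -> 0
  row 2 [000010]: (0 AND 0) -> 0
  row 3 [000011]: (0 AND 0) -> 0
  row 4 [000100]: (1 AND 0) -> 0
  (every remaining row is evaluated the same way; all 64 results are listed next)
Full result column, 8 rows per line (x1,x2,x3 fixed per line; x4,x5,x6 runs 000..111 left to right):
  rows 0-7 [x1,x2,x3=000]: 00000000  (ones: 0)
  rows 8-15 [x1,x2,x3=001]: 00000000  (ones: 0)
  rows 16-23 [x1,x2,x3=010]: 00001111  (ones: 4)
  rows 24-31 [x1,x2,x3=011]: 00001111  (ones: 4)
  rows 32-39 [x1,x2,x3=100]: 00000000  (ones: 0)
  rows 40-47 [x1,x2,x3=101]: 00000000  (ones: 0)
  rows 48-55 [x1,x2,x3=110]: 00001111  (ones: 4)
  rows 56-63 [x1,x2,x3=111]: 00001111  (ones: 4)
Count of 1-rows = 0+0+4+4+0+0+4+4 = 16

16


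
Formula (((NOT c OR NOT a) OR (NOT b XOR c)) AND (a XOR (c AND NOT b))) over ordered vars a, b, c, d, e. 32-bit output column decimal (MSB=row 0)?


Formula: (((NOT c OR NOT a) OR (NOT b XOR c)) AND (a XOR (c AND NOT b))) over a, b, c, d, e (32 rows)
Evaluate each row (bits = a,b,c,d,e, MSB first):
  row 0 [00000]: (((NOT 0 OR NOT 0) OR (NOT 0 XOR 0)) AND (0 XOR (0 AND NOT 0))) -> 0
  row 1 [00001]: (((NOT 0 OR NOT 0) OR (NOT 0 XOR 0)) AND (0 XOR (0 AND NOT 0))) -> 0
  row 2 [00010]: (((NOT 0 OR NOT 0) OR (NOT 0 XOR 0)) AND (0 XOR (0 AND NOT 0))) -> 0
  row 3 [00011]: (((NOT 0 OR NOT 0) OR (NOT 0 XOR 0)) AND (0 XOR (0 AND NOT 0))) -> 0
  row 4 [00100]: (((NOT 1 OR NOT 0) OR (NOT 0 XOR 1)) AND (0 XOR (1 AND NOT 0))) -> 1
  row 5 [00101]: (((NOT 1 OR NOT 0) OR (NOT 0 XOR 1)) AND (0 XOR (1 AND NOT 0))) -> 1
  row 6 [00110]: (((NOT 1 OR NOT 0) OR (NOT 0 XOR 1)) AND (0 XOR (1 AND NOT 0))) -> 1
  row 7 [00111]: (((NOT 1 OR NOT 0) OR (NOT 0 XOR 1)) AND (0 XOR (1 AND NOT 0))) -> 1
  row 8 [01000]: (((NOT 0 OR NOT 0) OR (NOT 1 XOR 0)) AND (0 XOR (0 AND NOT 1))) -> 0
  row 9 [01001]: (((NOT 0 OR NOT 0) OR (NOT 1 XOR 0)) AND (0 XOR (0 AND NOT 1))) -> 0
  row 10 [01010]: (((NOT 0 OR NOT 0) OR (NOT 1 XOR 0)) AND (0 XOR (0 AND NOT 1))) -> 0
  row 11 [01011]: (((NOT 0 OR NOT 0) OR (NOT 1 XOR 0)) AND (0 XOR (0 AND NOT 1))) -> 0
  row 12 [01100]: (((NOT 1 OR NOT 0) OR (NOT 1 XOR 1)) AND (0 XOR (1 AND NOT 1))) -> 0
  row 13 [01101]: (((NOT 1 OR NOT 0) OR (NOT 1 XOR 1)) AND (0 XOR (1 AND NOT 1))) -> 0
  row 14 [01110]: (((NOT 1 OR NOT 0) OR (NOT 1 XOR 1)) AND (0 XOR (1 AND NOT 1))) -> 0
  row 15 [01111]: (((NOT 1 OR NOT 0) OR (NOT 1 XOR 1)) AND (0 XOR (1 AND NOT 1))) -> 0
  row 16 [10000]: (((NOT 0 OR NOT 1) OR (NOT 0 XOR 0)) AND (1 XOR (0 AND NOT 0))) -> 1
  row 17 [10001]: (((NOT 0 OR NOT 1) OR (NOT 0 XOR 0)) AND (1 XOR (0 AND NOT 0))) -> 1
  row 18 [10010]: (((NOT 0 OR NOT 1) OR (NOT 0 XOR 0)) AND (1 XOR (0 AND NOT 0))) -> 1
  row 19 [10011]: (((NOT 0 OR NOT 1) OR (NOT 0 XOR 0)) AND (1 XOR (0 AND NOT 0))) -> 1
  row 20 [10100]: (((NOT 1 OR NOT 1) OR (NOT 0 XOR 1)) AND (1 XOR (1 AND NOT 0))) -> 0
  row 21 [10101]: (((NOT 1 OR NOT 1) OR (NOT 0 XOR 1)) AND (1 XOR (1 AND NOT 0))) -> 0
  row 22 [10110]: (((NOT 1 OR NOT 1) OR (NOT 0 XOR 1)) AND (1 XOR (1 AND NOT 0))) -> 0
  row 23 [10111]: (((NOT 1 OR NOT 1) OR (NOT 0 XOR 1)) AND (1 XOR (1 AND NOT 0))) -> 0
  row 24 [11000]: (((NOT 0 OR NOT 1) OR (NOT 1 XOR 0)) AND (1 XOR (0 AND NOT 1))) -> 1
  row 25 [11001]: (((NOT 0 OR NOT 1) OR (NOT 1 XOR 0)) AND (1 XOR (0 AND NOT 1))) -> 1
  row 26 [11010]: (((NOT 0 OR NOT 1) OR (NOT 1 XOR 0)) AND (1 XOR (0 AND NOT 1))) -> 1
  row 27 [11011]: (((NOT 0 OR NOT 1) OR (NOT 1 XOR 0)) AND (1 XOR (0 AND NOT 1))) -> 1
  row 28 [11100]: (((NOT 1 OR NOT 1) OR (NOT 1 XOR 1)) AND (1 XOR (1 AND NOT 1))) -> 1
  row 29 [11101]: (((NOT 1 OR NOT 1) OR (NOT 1 XOR 1)) AND (1 XOR (1 AND NOT 1))) -> 1
  row 30 [11110]: (((NOT 1 OR NOT 1) OR (NOT 1 XOR 1)) AND (1 XOR (1 AND NOT 1))) -> 1
  row 31 [11111]: (((NOT 1 OR NOT 1) OR (NOT 1 XOR 1)) AND (1 XOR (1 AND NOT 1))) -> 1
Full result column, 4 rows per line (a,b,c fixed per line; d,e runs 00..11 left to right):
  rows 0-3 [a,b,c=000]: 0000  = hex 0
  rows 4-7 [a,b,c=001]: 1111  = hex F
  rows 8-11 [a,b,c=010]: 0000  = hex 0
  rows 12-15 [a,b,c=011]: 0000  = hex 0
  rows 16-19 [a,b,c=100]: 1111  = hex F
  rows 20-23 [a,b,c=101]: 0000  = hex 0
  rows 24-27 [a,b,c=110]: 1111  = hex F
  rows 28-31 [a,b,c=111]: 1111  = hex F
Output column (row 0 .. row 31) = 00001111000000001111000011111111
Output column grouped in 4s = 0000 1111 0000 0000 1111 0000 1111 1111 = 0x0F00F0FF
Convert to decimal digit by digit (value = value*16 + digit):
  0 -> 0
  0*16 + 15 (F) = 15
  15*16 + 0 = 240
  240*16 + 0 = 3840
  3840*16 + 15 (F) = 61455
  61455*16 + 0 = 983280
  983280*16 + 15 (F) = 15732495
  15732495*16 + 15 (F) = 251719935
Decimal = 251719935

251719935


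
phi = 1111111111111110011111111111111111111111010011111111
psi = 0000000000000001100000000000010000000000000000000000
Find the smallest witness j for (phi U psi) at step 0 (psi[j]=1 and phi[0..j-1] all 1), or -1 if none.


(phi U psi) at 0: need smallest j with psi[j]=1 and phi[i]=1 for all i in [0,j).
Scan from step 0:
  step 0: phi=1, psi=0 -> continue
  step 1: phi=1, psi=0 -> continue
  step 2: phi=1, psi=0 -> continue
  step 3: phi=1, psi=0 -> continue
  step 15: psi=1 and phi held for [0,15) -> witness found
Witness step = 15

15


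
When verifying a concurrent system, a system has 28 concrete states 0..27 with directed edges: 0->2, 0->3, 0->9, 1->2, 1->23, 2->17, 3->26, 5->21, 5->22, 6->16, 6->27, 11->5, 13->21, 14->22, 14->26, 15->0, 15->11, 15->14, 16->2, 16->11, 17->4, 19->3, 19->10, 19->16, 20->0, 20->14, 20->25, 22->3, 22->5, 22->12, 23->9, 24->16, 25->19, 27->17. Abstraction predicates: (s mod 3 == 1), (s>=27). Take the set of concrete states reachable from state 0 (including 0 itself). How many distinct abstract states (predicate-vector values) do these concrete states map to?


BFS from 0:
Concrete reachable: {0, 2, 3, 4, 9, 17, 26}
Abstract via predicates (s mod 3 == 1), (s>=27):
  (0,0) <- {0, 2, 3, 9, 17, 26}
  (1,0) <- {4}
Distinct abstract states = 2

2


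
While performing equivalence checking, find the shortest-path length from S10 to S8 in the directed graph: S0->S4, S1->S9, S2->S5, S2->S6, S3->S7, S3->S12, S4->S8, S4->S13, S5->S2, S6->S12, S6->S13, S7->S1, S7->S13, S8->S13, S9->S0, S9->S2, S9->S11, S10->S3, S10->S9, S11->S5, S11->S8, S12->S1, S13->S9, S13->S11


BFS layer-by-layer from S10:
  dist 0: {S10}
  dist 1: {S3, S9}
  dist 2: {S0, S2, S7, S11, S12}
  dist 3: {S1, S4, S5, S6, S8, S13}
  -> S8 reached at distance 3
Shortest path length = 3

3


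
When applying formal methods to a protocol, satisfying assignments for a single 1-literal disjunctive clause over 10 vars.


Step 1: Total=2^10=1024
Step 2: Unsat when all 1 false: 2^9=512
Step 3: Sat=1024-512=512

512


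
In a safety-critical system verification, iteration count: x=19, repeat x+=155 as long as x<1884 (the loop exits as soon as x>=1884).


Step 1: x goes from 19 toward 1884 by 155; the body runs while x<1884, so iterations = ceil((bound-start)/step)
Step 2: Distance=1865
Step 3: ceil(1865/155)=13

13


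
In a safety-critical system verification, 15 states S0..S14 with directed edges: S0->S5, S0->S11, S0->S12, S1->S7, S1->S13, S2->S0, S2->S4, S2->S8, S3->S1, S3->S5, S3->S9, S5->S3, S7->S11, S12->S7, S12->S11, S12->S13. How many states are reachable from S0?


BFS from S0:
  layer 0: {S0}
  layer 1: {S5, S11, S12}
  layer 2: {S3, S7, S13}
  layer 3: {S1, S9}
Reachable set: {S0, S1, S3, S5, S7, S9, S11, S12, S13}
Count = 9

9


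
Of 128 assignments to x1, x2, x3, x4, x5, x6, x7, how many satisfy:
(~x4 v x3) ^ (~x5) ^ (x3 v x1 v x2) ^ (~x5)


CNF with 4 clauses over 7 vars (128 assignments).
An assignment satisfies CNF iff every clause has >=1 true literal.
Check each row (bits = x1,x2,x3,x4,x5,x6,x7; clause T/F shown):
  row 0 [0000000]: clauses=TTFT -> 0
  row 1 [0000001]: clauses=TTFT -> 0
  row 2 [0000010]: clauses=TTFT -> 0
  row 3 [0000011]: clauses=TTFT -> 0
  row 4 [0000100]: clauses=TFFF -> 0
  (every remaining row is evaluated the same way; all 128 results are listed next)
Full result column, 8 rows per line (x1,x2,x3,x4 fixed per line; x5,x6,x7 runs 000..111 left to right):
  rows 0-7 [x1,x2,x3,x4=0000]: 00000000  (ones: 0)
  rows 8-15 [x1,x2,x3,x4=0001]: 00000000  (ones: 0)
  rows 16-23 [x1,x2,x3,x4=0010]: 11110000  (ones: 4)
  rows 24-31 [x1,x2,x3,x4=0011]: 11110000  (ones: 4)
  rows 32-39 [x1,x2,x3,x4=0100]: 11110000  (ones: 4)
  rows 40-47 [x1,x2,x3,x4=0101]: 00000000  (ones: 0)
  rows 48-55 [x1,x2,x3,x4=0110]: 11110000  (ones: 4)
  rows 56-63 [x1,x2,x3,x4=0111]: 11110000  (ones: 4)
  rows 64-71 [x1,x2,x3,x4=1000]: 11110000  (ones: 4)
  rows 72-79 [x1,x2,x3,x4=1001]: 00000000  (ones: 0)
  rows 80-87 [x1,x2,x3,x4=1010]: 11110000  (ones: 4)
  rows 88-95 [x1,x2,x3,x4=1011]: 11110000  (ones: 4)
  rows 96-103 [x1,x2,x3,x4=1100]: 11110000  (ones: 4)
  rows 104-111 [x1,x2,x3,x4=1101]: 00000000  (ones: 0)
  rows 112-119 [x1,x2,x3,x4=1110]: 11110000  (ones: 4)
  rows 120-127 [x1,x2,x3,x4=1111]: 11110000  (ones: 4)
Satisfying assignments = 0+0+4+4+4+0+4+4+4+0+4+4+4+0+4+4 = 44

44


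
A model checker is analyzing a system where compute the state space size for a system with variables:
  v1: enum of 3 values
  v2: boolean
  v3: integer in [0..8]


State space = product of domain sizes of all variables.
Domain sizes:
  v1 (enum of 3 values): 3
  v2 (boolean): 2
  v3 (integer in [0..8]): 9
Product = 3 * 2 * 9 = 54

54


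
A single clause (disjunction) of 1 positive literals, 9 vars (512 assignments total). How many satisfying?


Step 1: Total=2^9=512
Step 2: Unsat when all 1 false: 2^8=256
Step 3: Sat=512-256=256

256


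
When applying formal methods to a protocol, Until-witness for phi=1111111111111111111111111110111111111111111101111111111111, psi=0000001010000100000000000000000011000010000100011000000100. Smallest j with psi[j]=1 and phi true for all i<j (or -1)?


(phi U psi) at 0: need smallest j with psi[j]=1 and phi[i]=1 for all i in [0,j).
Scan from step 0:
  step 0: phi=1, psi=0 -> continue
  step 1: phi=1, psi=0 -> continue
  step 2: phi=1, psi=0 -> continue
  step 3: phi=1, psi=0 -> continue
  step 6: psi=1 and phi held for [0,6) -> witness found
Witness step = 6

6


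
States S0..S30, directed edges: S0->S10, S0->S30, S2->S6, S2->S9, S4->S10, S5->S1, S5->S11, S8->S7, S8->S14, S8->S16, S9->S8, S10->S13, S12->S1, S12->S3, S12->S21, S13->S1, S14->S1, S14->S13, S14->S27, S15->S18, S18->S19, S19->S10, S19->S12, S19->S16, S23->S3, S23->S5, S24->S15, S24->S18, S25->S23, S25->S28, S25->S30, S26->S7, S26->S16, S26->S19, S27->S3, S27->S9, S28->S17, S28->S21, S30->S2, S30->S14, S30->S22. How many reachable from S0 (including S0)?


BFS from S0:
  layer 0: {S0}
  layer 1: {S10, S30}
  layer 2: {S2, S13, S14, S22}
  layer 3: {S1, S6, S9, S27}
  layer 4: {S3, S8}
  layer 5: {S7, S16}
Reachable set: {S0, S1, S2, S3, S6, S7, S8, S9, S10, S13, S14, S16, S22, S27, S30}
Count = 15

15


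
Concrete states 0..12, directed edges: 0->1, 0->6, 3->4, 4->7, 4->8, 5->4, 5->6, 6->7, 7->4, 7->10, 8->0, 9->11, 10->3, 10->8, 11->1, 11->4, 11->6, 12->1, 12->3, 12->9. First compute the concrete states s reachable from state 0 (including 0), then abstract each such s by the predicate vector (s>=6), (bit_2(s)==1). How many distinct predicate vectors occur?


BFS from 0:
Concrete reachable: {0, 1, 3, 4, 6, 7, 8, 10}
Abstract via predicates (s>=6), (bit_2(s)==1):
  (0,0) <- {0, 1, 3}
  (0,1) <- {4}
  (1,0) <- {8, 10}
  (1,1) <- {6, 7}
Distinct abstract states = 4

4


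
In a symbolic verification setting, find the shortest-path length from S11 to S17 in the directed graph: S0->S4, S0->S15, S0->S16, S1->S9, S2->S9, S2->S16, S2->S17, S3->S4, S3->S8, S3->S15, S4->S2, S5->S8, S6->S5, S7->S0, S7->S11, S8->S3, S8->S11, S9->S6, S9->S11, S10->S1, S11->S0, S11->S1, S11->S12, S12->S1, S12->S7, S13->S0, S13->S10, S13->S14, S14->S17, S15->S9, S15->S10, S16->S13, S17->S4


BFS layer-by-layer from S11:
  dist 0: {S11}
  dist 1: {S0, S1, S12}
  dist 2: {S4, S7, S9, S15, S16}
  dist 3: {S2, S6, S10, S13}
  dist 4: {S5, S14, S17}
  -> S17 reached at distance 4
Shortest path length = 4

4


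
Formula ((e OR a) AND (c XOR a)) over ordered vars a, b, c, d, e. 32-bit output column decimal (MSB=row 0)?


Formula: ((e OR a) AND (c XOR a)) over a, b, c, d, e (32 rows)
Evaluate each row (bits = a,b,c,d,e, MSB first):
  row 0 [00000]: ((0 OR 0) AND (0 XOR 0)) -> 0
  row 1 [00001]: ((1 OR 0) AND (0 XOR 0)) -> 0
  row 2 [00010]: ((0 OR 0) AND (0 XOR 0)) -> 0
  row 3 [00011]: ((1 OR 0) AND (0 XOR 0)) -> 0
  row 4 [00100]: ((0 OR 0) AND (1 XOR 0)) -> 0
  row 5 [00101]: ((1 OR 0) AND (1 XOR 0)) -> 1
  row 6 [00110]: ((0 OR 0) AND (1 XOR 0)) -> 0
  row 7 [00111]: ((1 OR 0) AND (1 XOR 0)) -> 1
  row 8 [01000]: ((0 OR 0) AND (0 XOR 0)) -> 0
  row 9 [01001]: ((1 OR 0) AND (0 XOR 0)) -> 0
  row 10 [01010]: ((0 OR 0) AND (0 XOR 0)) -> 0
  row 11 [01011]: ((1 OR 0) AND (0 XOR 0)) -> 0
  row 12 [01100]: ((0 OR 0) AND (1 XOR 0)) -> 0
  row 13 [01101]: ((1 OR 0) AND (1 XOR 0)) -> 1
  row 14 [01110]: ((0 OR 0) AND (1 XOR 0)) -> 0
  row 15 [01111]: ((1 OR 0) AND (1 XOR 0)) -> 1
  row 16 [10000]: ((0 OR 1) AND (0 XOR 1)) -> 1
  row 17 [10001]: ((1 OR 1) AND (0 XOR 1)) -> 1
  row 18 [10010]: ((0 OR 1) AND (0 XOR 1)) -> 1
  row 19 [10011]: ((1 OR 1) AND (0 XOR 1)) -> 1
  row 20 [10100]: ((0 OR 1) AND (1 XOR 1)) -> 0
  row 21 [10101]: ((1 OR 1) AND (1 XOR 1)) -> 0
  row 22 [10110]: ((0 OR 1) AND (1 XOR 1)) -> 0
  row 23 [10111]: ((1 OR 1) AND (1 XOR 1)) -> 0
  row 24 [11000]: ((0 OR 1) AND (0 XOR 1)) -> 1
  row 25 [11001]: ((1 OR 1) AND (0 XOR 1)) -> 1
  row 26 [11010]: ((0 OR 1) AND (0 XOR 1)) -> 1
  row 27 [11011]: ((1 OR 1) AND (0 XOR 1)) -> 1
  row 28 [11100]: ((0 OR 1) AND (1 XOR 1)) -> 0
  row 29 [11101]: ((1 OR 1) AND (1 XOR 1)) -> 0
  row 30 [11110]: ((0 OR 1) AND (1 XOR 1)) -> 0
  row 31 [11111]: ((1 OR 1) AND (1 XOR 1)) -> 0
Full result column, 4 rows per line (a,b,c fixed per line; d,e runs 00..11 left to right):
  rows 0-3 [a,b,c=000]: 0000  = hex 0
  rows 4-7 [a,b,c=001]: 0101  = hex 5
  rows 8-11 [a,b,c=010]: 0000  = hex 0
  rows 12-15 [a,b,c=011]: 0101  = hex 5
  rows 16-19 [a,b,c=100]: 1111  = hex F
  rows 20-23 [a,b,c=101]: 0000  = hex 0
  rows 24-27 [a,b,c=110]: 1111  = hex F
  rows 28-31 [a,b,c=111]: 0000  = hex 0
Output column (row 0 .. row 31) = 00000101000001011111000011110000
Output column grouped in 4s = 0000 0101 0000 0101 1111 0000 1111 0000 = 0x0505F0F0
Convert to decimal digit by digit (value = value*16 + digit):
  0 -> 0
  0*16 + 5 = 5
  5*16 + 0 = 80
  80*16 + 5 = 1285
  1285*16 + 15 (F) = 20575
  20575*16 + 0 = 329200
  329200*16 + 15 (F) = 5267215
  5267215*16 + 0 = 84275440
Decimal = 84275440

84275440
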